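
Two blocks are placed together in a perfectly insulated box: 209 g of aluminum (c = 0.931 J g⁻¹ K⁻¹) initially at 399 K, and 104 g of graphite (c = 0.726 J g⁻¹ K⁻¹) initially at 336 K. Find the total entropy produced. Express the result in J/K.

Energy balance: T_f = (m₁c₁T₁ + m₂c₂T₂)/(m₁c₁ + m₂c₂) = 381.39 K.
ΔS₁ = m₁c₁ ln(T_f/T₁) = 194.579 × ln(381.39/399) = -8.784 J/K.
ΔS₂ = m₂c₂ ln(T_f/T₂) = 75.504 × ln(381.39/336) = 9.567 J/K.
ΔS_total = -8.784 + 9.567 = 0.783 J/K.

ΔS_total = 0.783 J/K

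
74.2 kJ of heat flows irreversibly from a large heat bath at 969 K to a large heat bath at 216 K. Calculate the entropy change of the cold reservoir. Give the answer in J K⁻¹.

ΔS_cold = 344 J/K

The cold reservoir gains heat Q, so ΔS_cold = +Q/T_C = 74200/216 = 344 J/K.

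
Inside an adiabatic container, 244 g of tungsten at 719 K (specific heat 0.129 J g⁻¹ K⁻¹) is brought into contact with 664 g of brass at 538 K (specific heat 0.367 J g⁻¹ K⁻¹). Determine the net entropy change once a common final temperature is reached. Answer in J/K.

ΔS_total = 1.26 J/K

Energy balance: T_f = (m₁c₁T₁ + m₂c₂T₂)/(m₁c₁ + m₂c₂) = 558.7 K.
ΔS₁ = m₁c₁ ln(T_f/T₁) = 31.476 × ln(558.7/719) = -7.94 J/K.
ΔS₂ = m₂c₂ ln(T_f/T₂) = 243.688 × ln(558.7/538) = 9.202 J/K.
ΔS_total = -7.94 + 9.202 = 1.26 J/K.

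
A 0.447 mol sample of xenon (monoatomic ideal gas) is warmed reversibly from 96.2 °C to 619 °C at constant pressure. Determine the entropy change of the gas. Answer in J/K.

In kelvin: T₁ = 369.35 K, T₂ = 892.15 K. At constant pressure, ΔS = nC_p ln(T₂/T₁) with C_p = 5R/2 = 20.79 J mol⁻¹ K⁻¹.
ΔS = 0.447 × 20.79 × ln(892.15/369.35) = 8.19 J/K.

ΔS = 8.19 J/K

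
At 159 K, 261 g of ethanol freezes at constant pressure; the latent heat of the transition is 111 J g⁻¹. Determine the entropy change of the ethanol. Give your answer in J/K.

Heat released by the substance: Q = −mL = −261 × 111 = −28971 J.
At constant T, ΔS = Q_rev/T = −28971 / 159 = -182 J/K.

ΔS = -182 J/K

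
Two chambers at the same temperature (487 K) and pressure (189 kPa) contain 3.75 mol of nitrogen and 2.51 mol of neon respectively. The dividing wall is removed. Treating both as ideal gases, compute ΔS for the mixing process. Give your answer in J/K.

Mole fractions: x_A = 3.75/6.26 = 0.599, x_B = 0.401.
ΔS_mix = −R(n_A ln x_A + n_B ln x_B) = −8.314 × (3.75 ln 0.599 + 2.51 ln 0.401) = 35 J/K.

ΔS_mix = 35 J/K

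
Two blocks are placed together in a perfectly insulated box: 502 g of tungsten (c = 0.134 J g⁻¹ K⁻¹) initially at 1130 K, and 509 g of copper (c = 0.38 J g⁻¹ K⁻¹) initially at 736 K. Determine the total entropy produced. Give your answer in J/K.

Energy balance: T_f = (m₁c₁T₁ + m₂c₂T₂)/(m₁c₁ + m₂c₂) = 837.67 K.
ΔS₁ = m₁c₁ ln(T_f/T₁) = 67.268 × ln(837.67/1130) = -20.14 J/K.
ΔS₂ = m₂c₂ ln(T_f/T₂) = 193.42 × ln(837.67/736) = 25.03 J/K.
ΔS_total = -20.14 + 25.03 = 4.89 J/K.

ΔS_total = 4.89 J/K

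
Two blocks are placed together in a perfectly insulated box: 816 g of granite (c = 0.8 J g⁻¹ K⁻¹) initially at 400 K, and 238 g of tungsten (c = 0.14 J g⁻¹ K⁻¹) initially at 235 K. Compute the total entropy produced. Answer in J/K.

ΔS_total = 3.84 J/K

Energy balance: T_f = (m₁c₁T₁ + m₂c₂T₂)/(m₁c₁ + m₂c₂) = 391.99 K.
ΔS₁ = m₁c₁ ln(T_f/T₁) = 652.8 × ln(391.99/400) = -13.21 J/K.
ΔS₂ = m₂c₂ ln(T_f/T₂) = 33.32 × ln(391.99/235) = 17.05 J/K.
ΔS_total = -13.21 + 17.05 = 3.84 J/K.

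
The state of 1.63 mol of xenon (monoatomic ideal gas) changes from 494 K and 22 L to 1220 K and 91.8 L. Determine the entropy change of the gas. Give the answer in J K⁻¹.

ΔS = 37.7 J/K

Entropy is a state function: ΔS = nC_V ln(T₂/T₁) + nR ln(V₂/V₁), with C_V = 3R/2 = 12.47 J mol⁻¹ K⁻¹ for a monoatomic ideal gas.
ΔS = 1.63 × [12.47 × ln(1220/494) + 8.314 × ln(91.8/22)] = 37.7 J/K.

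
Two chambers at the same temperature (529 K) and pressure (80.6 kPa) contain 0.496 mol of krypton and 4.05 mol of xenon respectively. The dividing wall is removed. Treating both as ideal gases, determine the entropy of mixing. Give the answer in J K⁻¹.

Mole fractions: x_A = 0.496/4.55 = 0.109, x_B = 0.891.
ΔS_mix = −R(n_A ln x_A + n_B ln x_B) = −8.314 × (0.496 ln 0.109 + 4.05 ln 0.891) = 13 J/K.

ΔS_mix = 13 J/K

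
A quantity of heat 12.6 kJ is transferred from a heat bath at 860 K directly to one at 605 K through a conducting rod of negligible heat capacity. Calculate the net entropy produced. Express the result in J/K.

ΔS_total = 6.18 J/K

ΔS_hot = −Q/T_H = −12600/860 = -14.65 J/K and ΔS_cold = +Q/T_C = 12600/605 = 20.83 J/K.
ΔS_total = -14.65 + 20.83 = 6.18 J/K, positive as the second law requires.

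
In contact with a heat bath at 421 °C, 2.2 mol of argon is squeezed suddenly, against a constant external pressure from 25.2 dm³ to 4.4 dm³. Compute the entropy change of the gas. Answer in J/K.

ΔS_gas = -31.9 J/K

Entropy is a state function, so ΔS_gas depends only on the end states.
For an isothermal ideal gas ΔS_gas = nR ln(V₂/V₁) = 2.2 × 8.314 × ln(4.4/25.2) = -31.9 J/K.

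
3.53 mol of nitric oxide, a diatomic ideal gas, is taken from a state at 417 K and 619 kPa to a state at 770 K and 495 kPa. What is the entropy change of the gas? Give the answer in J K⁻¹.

ΔS = 69.6 J/K

ΔS = nC_p ln(T₂/T₁) − nR ln(P₂/P₁), with C_p = 7R/2 = 29.1 J mol⁻¹ K⁻¹ for a diatomic ideal gas.
ΔS = 3.53 × [29.1 × ln(770/417) − 8.314 × ln(495/619)] = 69.6 J/K.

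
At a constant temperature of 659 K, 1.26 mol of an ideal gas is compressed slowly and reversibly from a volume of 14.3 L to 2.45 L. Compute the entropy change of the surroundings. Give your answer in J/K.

For an isothermal ideal gas ΔS_gas = nR ln(V₂/V₁) = 1.26 × 8.314 × ln(2.45/14.3) = -18.5 J/K.
The process is reversible, so ΔS_surr = −ΔS_gas = 18.5 J/K and ΔS_universe = 0.

ΔS_surr = 18.5 J/K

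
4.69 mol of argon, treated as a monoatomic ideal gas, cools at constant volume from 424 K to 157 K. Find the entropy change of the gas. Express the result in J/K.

At constant volume, ΔS = nC_V ln(T₂/T₁) with C_V = 3R/2 = 12.47 J mol⁻¹ K⁻¹.
ΔS = 4.69 × 12.47 × ln(157/424) = -58.1 J/K.

ΔS = -58.1 J/K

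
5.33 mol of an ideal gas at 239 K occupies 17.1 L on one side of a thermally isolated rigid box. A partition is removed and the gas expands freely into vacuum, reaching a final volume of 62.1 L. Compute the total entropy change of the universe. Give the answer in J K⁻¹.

No heat is exchanged and no work is done, so the ideal-gas temperature stays constant.
Entropy is a state function; using a reversible isothermal path, ΔS_gas = nR ln(V₂/V₁) = 5.33 × 8.314 × ln(62.1/17.1) = 57.1 J/K.
The insulated surroundings exchange no heat, so ΔS_surr = 0 and ΔS_universe = ΔS_gas.

ΔS_universe = 57.1 J/K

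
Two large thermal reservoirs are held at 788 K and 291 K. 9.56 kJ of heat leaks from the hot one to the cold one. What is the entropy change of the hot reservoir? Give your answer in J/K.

ΔS_hot = -12.1 J/K

The hot reservoir loses heat Q, so ΔS_hot = −Q/T_H = −9560/788 = -12.1 J/K.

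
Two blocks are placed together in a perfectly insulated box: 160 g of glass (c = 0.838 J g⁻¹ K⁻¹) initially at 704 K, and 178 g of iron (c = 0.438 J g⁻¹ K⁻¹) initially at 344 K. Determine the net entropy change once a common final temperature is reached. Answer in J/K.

Energy balance: T_f = (m₁c₁T₁ + m₂c₂T₂)/(m₁c₁ + m₂c₂) = 571.64 K.
ΔS₁ = m₁c₁ ln(T_f/T₁) = 134.08 × ln(571.64/704) = -27.93 J/K.
ΔS₂ = m₂c₂ ln(T_f/T₂) = 77.964 × ln(571.64/344) = 39.59 J/K.
ΔS_total = -27.93 + 39.59 = 11.7 J/K.

ΔS_total = 11.7 J/K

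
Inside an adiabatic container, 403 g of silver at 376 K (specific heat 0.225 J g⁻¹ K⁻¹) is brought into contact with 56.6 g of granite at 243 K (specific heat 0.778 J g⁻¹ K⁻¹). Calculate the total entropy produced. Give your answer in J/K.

Energy balance: T_f = (m₁c₁T₁ + m₂c₂T₂)/(m₁c₁ + m₂c₂) = 332.52 K.
ΔS₁ = m₁c₁ ln(T_f/T₁) = 90.675 × ln(332.52/376) = -11.14 J/K.
ΔS₂ = m₂c₂ ln(T_f/T₂) = 44.0348 × ln(332.52/243) = 13.81 J/K.
ΔS_total = -11.14 + 13.81 = 2.67 J/K.

ΔS_total = 2.67 J/K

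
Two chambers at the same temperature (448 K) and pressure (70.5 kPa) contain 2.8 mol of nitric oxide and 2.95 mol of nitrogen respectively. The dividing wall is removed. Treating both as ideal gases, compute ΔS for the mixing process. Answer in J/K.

ΔS_mix = 33.1 J/K

Mole fractions: x_A = 2.8/5.75 = 0.487, x_B = 0.513.
ΔS_mix = −R(n_A ln x_A + n_B ln x_B) = −8.314 × (2.8 ln 0.487 + 2.95 ln 0.513) = 33.1 J/K.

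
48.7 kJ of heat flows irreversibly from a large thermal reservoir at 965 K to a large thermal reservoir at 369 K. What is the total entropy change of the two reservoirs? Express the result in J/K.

ΔS_hot = −Q/T_H = −48700/965 = -50.47 J/K and ΔS_cold = +Q/T_C = 48700/369 = 132 J/K.
ΔS_total = -50.47 + 132 = 81.5 J/K, positive as the second law requires.

ΔS_total = 81.5 J/K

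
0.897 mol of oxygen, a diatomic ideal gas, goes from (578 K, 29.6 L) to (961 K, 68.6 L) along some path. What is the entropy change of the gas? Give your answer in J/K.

ΔS = 15.7 J/K

Entropy is a state function: ΔS = nC_V ln(T₂/T₁) + nR ln(V₂/V₁), with C_V = 5R/2 = 20.79 J mol⁻¹ K⁻¹ for a diatomic ideal gas.
ΔS = 0.897 × [20.79 × ln(961/578) + 8.314 × ln(68.6/29.6)] = 15.7 J/K.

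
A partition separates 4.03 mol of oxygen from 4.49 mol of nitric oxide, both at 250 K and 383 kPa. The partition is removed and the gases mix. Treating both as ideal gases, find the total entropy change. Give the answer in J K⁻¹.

ΔS_mix = 49 J/K

Mole fractions: x_A = 4.03/8.52 = 0.473, x_B = 0.527.
ΔS_mix = −R(n_A ln x_A + n_B ln x_B) = −8.314 × (4.03 ln 0.473 + 4.49 ln 0.527) = 49 J/K.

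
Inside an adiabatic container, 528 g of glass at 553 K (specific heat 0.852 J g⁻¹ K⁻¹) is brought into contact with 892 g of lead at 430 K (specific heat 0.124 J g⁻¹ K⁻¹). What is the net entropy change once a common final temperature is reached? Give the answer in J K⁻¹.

Energy balance: T_f = (m₁c₁T₁ + m₂c₂T₂)/(m₁c₁ + m₂c₂) = 528.73 K.
ΔS₁ = m₁c₁ ln(T_f/T₁) = 449.856 × ln(528.73/553) = -20.19 J/K.
ΔS₂ = m₂c₂ ln(T_f/T₂) = 110.608 × ln(528.73/430) = 22.86 J/K.
ΔS_total = -20.19 + 22.86 = 2.67 J/K.

ΔS_total = 2.67 J/K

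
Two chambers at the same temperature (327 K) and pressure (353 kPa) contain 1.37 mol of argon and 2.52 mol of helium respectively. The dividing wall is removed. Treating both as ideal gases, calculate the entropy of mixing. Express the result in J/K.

Mole fractions: x_A = 1.37/3.89 = 0.352, x_B = 0.648.
ΔS_mix = −R(n_A ln x_A + n_B ln x_B) = −8.314 × (1.37 ln 0.352 + 2.52 ln 0.648) = 21 J/K.

ΔS_mix = 21 J/K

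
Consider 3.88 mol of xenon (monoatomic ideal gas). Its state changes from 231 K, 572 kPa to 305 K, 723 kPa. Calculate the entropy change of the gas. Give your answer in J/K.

ΔS = nC_p ln(T₂/T₁) − nR ln(P₂/P₁), with C_p = 5R/2 = 20.79 J mol⁻¹ K⁻¹ for a monoatomic ideal gas.
ΔS = 3.88 × [20.79 × ln(305/231) − 8.314 × ln(723/572)] = 14.9 J/K.

ΔS = 14.9 J/K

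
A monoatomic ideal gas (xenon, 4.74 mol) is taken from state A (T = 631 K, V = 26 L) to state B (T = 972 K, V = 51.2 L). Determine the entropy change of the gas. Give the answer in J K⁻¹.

ΔS = 52.2 J/K

Entropy is a state function: ΔS = nC_V ln(T₂/T₁) + nR ln(V₂/V₁), with C_V = 3R/2 = 12.47 J mol⁻¹ K⁻¹ for a monoatomic ideal gas.
ΔS = 4.74 × [12.47 × ln(972/631) + 8.314 × ln(51.2/26)] = 52.2 J/K.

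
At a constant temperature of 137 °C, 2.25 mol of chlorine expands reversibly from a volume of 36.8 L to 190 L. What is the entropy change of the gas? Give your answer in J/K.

For an isothermal ideal gas ΔS_gas = nR ln(V₂/V₁) = 2.25 × 8.314 × ln(190/36.8) = 30.7 J/K.

ΔS_gas = 30.7 J/K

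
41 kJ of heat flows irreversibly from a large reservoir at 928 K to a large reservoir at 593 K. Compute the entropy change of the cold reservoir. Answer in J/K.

ΔS_cold = 69.1 J/K

The cold reservoir gains heat Q, so ΔS_cold = +Q/T_C = 41000/593 = 69.1 J/K.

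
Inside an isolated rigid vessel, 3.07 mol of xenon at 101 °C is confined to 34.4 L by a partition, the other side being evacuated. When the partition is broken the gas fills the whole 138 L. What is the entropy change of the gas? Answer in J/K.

ΔS_gas = 35.5 J/K

No heat is exchanged and no work is done, so the ideal-gas temperature stays constant.
Entropy is a state function; using a reversible isothermal path, ΔS_gas = nR ln(V₂/V₁) = 3.07 × 8.314 × ln(138/34.4) = 35.5 J/K.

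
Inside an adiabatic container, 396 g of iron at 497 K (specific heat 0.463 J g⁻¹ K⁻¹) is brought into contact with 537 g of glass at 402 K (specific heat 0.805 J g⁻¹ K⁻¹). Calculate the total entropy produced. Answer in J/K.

Energy balance: T_f = (m₁c₁T₁ + m₂c₂T₂)/(m₁c₁ + m₂c₂) = 430.29 K.
ΔS₁ = m₁c₁ ln(T_f/T₁) = 183.348 × ln(430.29/497) = -26.42 J/K.
ΔS₂ = m₂c₂ ln(T_f/T₂) = 432.285 × ln(430.29/402) = 29.4 J/K.
ΔS_total = -26.42 + 29.4 = 2.98 J/K.

ΔS_total = 2.98 J/K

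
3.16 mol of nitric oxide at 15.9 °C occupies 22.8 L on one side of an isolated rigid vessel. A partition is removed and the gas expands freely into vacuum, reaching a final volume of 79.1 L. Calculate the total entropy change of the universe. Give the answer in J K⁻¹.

ΔS_universe = 32.7 J/K

For an ideal gas in free expansion Q = 0 and W = 0, so T is unchanged.
Entropy is a state function; using a reversible isothermal path, ΔS_gas = nR ln(V₂/V₁) = 3.16 × 8.314 × ln(79.1/22.8) = 32.7 J/K.
The insulated surroundings exchange no heat, so ΔS_surr = 0 and ΔS_universe = ΔS_gas.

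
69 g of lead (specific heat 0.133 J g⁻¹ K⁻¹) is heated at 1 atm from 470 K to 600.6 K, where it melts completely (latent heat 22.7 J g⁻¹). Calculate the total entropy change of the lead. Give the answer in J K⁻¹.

Warming step: ΔS₁ = m c ln(T_tr/T_i) = 69 × 0.133 × ln(600.6/470) = 2.25 J/K.
Phase change: ΔS₂ = +mL/T_tr = 69 × 22.7 / 600.6 = 2.608 J/K.
ΔS_total = (2.25) + (2.608) = 4.86 J/K.

ΔS = 4.86 J/K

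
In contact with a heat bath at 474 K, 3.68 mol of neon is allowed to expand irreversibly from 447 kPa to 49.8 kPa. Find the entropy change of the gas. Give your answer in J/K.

Entropy is a state function, so ΔS_gas depends only on the end states.
For an isothermal ideal gas ΔS_gas = nR ln(P₁/P₂) = 3.68 × 8.314 × ln(447/49.8) = 67.1 J/K.

ΔS_gas = 67.1 J/K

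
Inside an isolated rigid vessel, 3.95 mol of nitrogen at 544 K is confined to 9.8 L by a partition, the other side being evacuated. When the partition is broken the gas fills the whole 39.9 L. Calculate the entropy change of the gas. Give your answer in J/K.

For an ideal gas in free expansion Q = 0 and W = 0, so T is unchanged.
Entropy is a state function; using a reversible isothermal path, ΔS_gas = nR ln(V₂/V₁) = 3.95 × 8.314 × ln(39.9/9.8) = 46.1 J/K.

ΔS_gas = 46.1 J/K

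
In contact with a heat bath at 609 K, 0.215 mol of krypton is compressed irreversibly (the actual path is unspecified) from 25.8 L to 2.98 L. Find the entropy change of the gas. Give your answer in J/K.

Entropy is a state function, so ΔS_gas depends only on the end states.
For an isothermal ideal gas ΔS_gas = nR ln(V₂/V₁) = 0.215 × 8.314 × ln(2.98/25.8) = -3.86 J/K.

ΔS_gas = -3.86 J/K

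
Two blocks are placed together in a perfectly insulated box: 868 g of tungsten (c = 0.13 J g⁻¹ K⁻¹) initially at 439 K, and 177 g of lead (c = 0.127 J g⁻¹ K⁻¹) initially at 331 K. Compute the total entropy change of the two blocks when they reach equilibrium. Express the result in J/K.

Energy balance: T_f = (m₁c₁T₁ + m₂c₂T₂)/(m₁c₁ + m₂c₂) = 421.06 K.
ΔS₁ = m₁c₁ ln(T_f/T₁) = 112.84 × ln(421.06/439) = -4.7084 J/K.
ΔS₂ = m₂c₂ ln(T_f/T₂) = 22.479 × ln(421.06/331) = 5.4097 J/K.
ΔS_total = -4.7084 + 5.4097 = 0.701 J/K.

ΔS_total = 0.701 J/K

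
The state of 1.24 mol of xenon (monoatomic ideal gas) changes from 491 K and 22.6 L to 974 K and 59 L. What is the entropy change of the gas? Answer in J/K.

Entropy is a state function: ΔS = nC_V ln(T₂/T₁) + nR ln(V₂/V₁), with C_V = 3R/2 = 12.47 J mol⁻¹ K⁻¹ for a monoatomic ideal gas.
ΔS = 1.24 × [12.47 × ln(974/491) + 8.314 × ln(59/22.6)] = 20.5 J/K.

ΔS = 20.5 J/K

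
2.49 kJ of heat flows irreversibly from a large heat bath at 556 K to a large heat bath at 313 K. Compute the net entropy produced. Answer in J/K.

ΔS_hot = −Q/T_H = −2490/556 = -4.478 J/K and ΔS_cold = +Q/T_C = 2490/313 = 7.955 J/K.
ΔS_total = -4.478 + 7.955 = 3.48 J/K, positive as the second law requires.

ΔS_total = 3.48 J/K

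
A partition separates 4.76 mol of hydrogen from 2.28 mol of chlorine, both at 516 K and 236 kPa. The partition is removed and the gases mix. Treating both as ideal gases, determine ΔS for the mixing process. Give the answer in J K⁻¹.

ΔS_mix = 36.9 J/K

Mole fractions: x_A = 4.76/7.04 = 0.676, x_B = 0.324.
ΔS_mix = −R(n_A ln x_A + n_B ln x_B) = −8.314 × (4.76 ln 0.676 + 2.28 ln 0.324) = 36.9 J/K.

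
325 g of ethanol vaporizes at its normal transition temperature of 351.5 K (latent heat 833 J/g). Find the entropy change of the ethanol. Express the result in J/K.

Heat absorbed by the substance: Q = mL = 325 × 833 = 270725 J.
At constant T, ΔS = Q_rev/T = 270725 / 351.5 = 770 J/K.

ΔS = 770 J/K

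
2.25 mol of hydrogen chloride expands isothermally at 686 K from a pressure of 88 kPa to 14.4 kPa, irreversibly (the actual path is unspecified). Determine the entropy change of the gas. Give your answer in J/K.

Entropy is a state function, so ΔS_gas depends only on the end states.
For an isothermal ideal gas ΔS_gas = nR ln(P₁/P₂) = 2.25 × 8.314 × ln(88/14.4) = 33.9 J/K.

ΔS_gas = 33.9 J/K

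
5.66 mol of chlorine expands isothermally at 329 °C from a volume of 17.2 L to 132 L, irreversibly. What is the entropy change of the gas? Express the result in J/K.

Entropy is a state function, so ΔS_gas depends only on the end states.
For an isothermal ideal gas ΔS_gas = nR ln(V₂/V₁) = 5.66 × 8.314 × ln(132/17.2) = 95.9 J/K.

ΔS_gas = 95.9 J/K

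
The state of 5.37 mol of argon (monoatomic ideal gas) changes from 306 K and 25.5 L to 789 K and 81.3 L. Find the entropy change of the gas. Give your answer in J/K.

ΔS = 115 J/K

Entropy is a state function: ΔS = nC_V ln(T₂/T₁) + nR ln(V₂/V₁), with C_V = 3R/2 = 12.47 J mol⁻¹ K⁻¹ for a monoatomic ideal gas.
ΔS = 5.37 × [12.47 × ln(789/306) + 8.314 × ln(81.3/25.5)] = 115 J/K.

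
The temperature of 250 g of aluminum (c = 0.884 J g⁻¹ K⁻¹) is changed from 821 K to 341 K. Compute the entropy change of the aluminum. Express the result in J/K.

ΔS = ∫dQ_rev/T = m c ln(T₂/T₁) = 250 × 0.884 × ln(341/821) = -194 J/K.

ΔS = -194 J/K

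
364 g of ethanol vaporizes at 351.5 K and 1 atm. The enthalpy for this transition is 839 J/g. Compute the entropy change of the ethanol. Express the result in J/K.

ΔS = 869 J/K

Heat absorbed by the substance: Q = mL = 364 × 839 = 305396 J.
At constant T, ΔS = Q_rev/T = 305396 / 351.5 = 869 J/K.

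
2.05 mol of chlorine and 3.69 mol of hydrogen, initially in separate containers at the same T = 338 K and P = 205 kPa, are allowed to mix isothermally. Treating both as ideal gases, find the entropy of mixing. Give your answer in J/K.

ΔS_mix = 31.1 J/K

Mole fractions: x_A = 2.05/5.74 = 0.357, x_B = 0.643.
ΔS_mix = −R(n_A ln x_A + n_B ln x_B) = −8.314 × (2.05 ln 0.357 + 3.69 ln 0.643) = 31.1 J/K.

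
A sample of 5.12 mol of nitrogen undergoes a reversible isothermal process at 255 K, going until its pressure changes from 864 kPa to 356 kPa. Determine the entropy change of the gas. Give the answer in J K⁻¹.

For an isothermal ideal gas ΔS_gas = nR ln(P₁/P₂) = 5.12 × 8.314 × ln(864/356) = 37.7 J/K.

ΔS_gas = 37.7 J/K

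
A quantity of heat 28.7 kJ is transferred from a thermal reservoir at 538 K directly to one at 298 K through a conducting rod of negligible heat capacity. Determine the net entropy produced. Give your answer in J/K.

ΔS_hot = −Q/T_H = −28700/538 = -53.35 J/K and ΔS_cold = +Q/T_C = 28700/298 = 96.31 J/K.
ΔS_total = -53.35 + 96.31 = 43 J/K, positive as the second law requires.

ΔS_total = 43 J/K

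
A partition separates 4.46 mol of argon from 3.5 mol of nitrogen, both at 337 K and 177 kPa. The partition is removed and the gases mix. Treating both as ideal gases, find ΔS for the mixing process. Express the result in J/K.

Mole fractions: x_A = 4.46/7.96 = 0.56, x_B = 0.44.
ΔS_mix = −R(n_A ln x_A + n_B ln x_B) = −8.314 × (4.46 ln 0.56 + 3.5 ln 0.44) = 45.4 J/K.

ΔS_mix = 45.4 J/K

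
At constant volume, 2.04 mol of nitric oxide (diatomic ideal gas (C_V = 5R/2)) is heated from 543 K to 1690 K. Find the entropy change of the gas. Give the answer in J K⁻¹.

ΔS = 48.1 J/K

At constant volume, ΔS = nC_V ln(T₂/T₁) with C_V = 5R/2 = 20.79 J mol⁻¹ K⁻¹.
ΔS = 2.04 × 20.79 × ln(1690/543) = 48.1 J/K.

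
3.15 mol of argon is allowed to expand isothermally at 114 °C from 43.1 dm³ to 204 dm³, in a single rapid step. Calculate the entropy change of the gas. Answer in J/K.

Entropy is a state function, so ΔS_gas depends only on the end states.
For an isothermal ideal gas ΔS_gas = nR ln(V₂/V₁) = 3.15 × 8.314 × ln(204/43.1) = 40.7 J/K.

ΔS_gas = 40.7 J/K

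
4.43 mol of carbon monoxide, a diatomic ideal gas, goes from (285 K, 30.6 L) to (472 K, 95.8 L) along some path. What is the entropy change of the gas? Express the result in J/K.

Entropy is a state function: ΔS = nC_V ln(T₂/T₁) + nR ln(V₂/V₁), with C_V = 5R/2 = 20.79 J mol⁻¹ K⁻¹ for a diatomic ideal gas.
ΔS = 4.43 × [20.79 × ln(472/285) + 8.314 × ln(95.8/30.6)] = 88.5 J/K.

ΔS = 88.5 J/K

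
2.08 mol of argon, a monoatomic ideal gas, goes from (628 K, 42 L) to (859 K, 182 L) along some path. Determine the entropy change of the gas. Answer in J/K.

ΔS = 33.5 J/K

Entropy is a state function: ΔS = nC_V ln(T₂/T₁) + nR ln(V₂/V₁), with C_V = 3R/2 = 12.47 J mol⁻¹ K⁻¹ for a monoatomic ideal gas.
ΔS = 2.08 × [12.47 × ln(859/628) + 8.314 × ln(182/42)] = 33.5 J/K.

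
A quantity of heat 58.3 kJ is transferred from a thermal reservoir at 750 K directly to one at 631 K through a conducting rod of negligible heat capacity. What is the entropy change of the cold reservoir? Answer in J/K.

The cold reservoir gains heat Q, so ΔS_cold = +Q/T_C = 58300/631 = 92.4 J/K.

ΔS_cold = 92.4 J/K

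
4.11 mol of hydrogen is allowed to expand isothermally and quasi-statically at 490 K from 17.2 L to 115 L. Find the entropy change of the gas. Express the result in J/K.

For an isothermal ideal gas ΔS_gas = nR ln(V₂/V₁) = 4.11 × 8.314 × ln(115/17.2) = 64.9 J/K.

ΔS_gas = 64.9 J/K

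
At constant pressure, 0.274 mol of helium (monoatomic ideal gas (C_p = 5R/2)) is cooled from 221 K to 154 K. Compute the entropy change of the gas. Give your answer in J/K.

ΔS = -2.06 J/K

At constant pressure, ΔS = nC_p ln(T₂/T₁) with C_p = 5R/2 = 20.79 J mol⁻¹ K⁻¹.
ΔS = 0.274 × 20.79 × ln(154/221) = -2.06 J/K.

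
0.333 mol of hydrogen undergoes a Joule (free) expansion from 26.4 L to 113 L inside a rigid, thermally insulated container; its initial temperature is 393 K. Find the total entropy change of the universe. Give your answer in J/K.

For an ideal gas in free expansion Q = 0 and W = 0, so T is unchanged.
Entropy is a state function; using a reversible isothermal path, ΔS_gas = nR ln(V₂/V₁) = 0.333 × 8.314 × ln(113/26.4) = 4.03 J/K.
The insulated surroundings exchange no heat, so ΔS_surr = 0 and ΔS_universe = ΔS_gas.

ΔS_universe = 4.03 J/K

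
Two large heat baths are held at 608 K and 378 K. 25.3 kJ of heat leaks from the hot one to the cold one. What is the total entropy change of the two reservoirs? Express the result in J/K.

ΔS_hot = −Q/T_H = −25300/608 = -41.61 J/K and ΔS_cold = +Q/T_C = 25300/378 = 66.93 J/K.
ΔS_total = -41.61 + 66.93 = 25.3 J/K, positive as the second law requires.

ΔS_total = 25.3 J/K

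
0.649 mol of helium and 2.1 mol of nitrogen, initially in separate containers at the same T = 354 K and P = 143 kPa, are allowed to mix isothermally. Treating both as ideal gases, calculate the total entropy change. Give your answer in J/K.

ΔS_mix = 12.5 J/K

Mole fractions: x_A = 0.649/2.75 = 0.236, x_B = 0.764.
ΔS_mix = −R(n_A ln x_A + n_B ln x_B) = −8.314 × (0.649 ln 0.236 + 2.1 ln 0.764) = 12.5 J/K.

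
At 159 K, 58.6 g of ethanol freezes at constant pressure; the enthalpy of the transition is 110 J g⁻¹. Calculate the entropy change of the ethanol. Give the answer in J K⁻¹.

ΔS = -40.5 J/K

Heat released by the substance: Q = −mL = −58.6 × 110 = −6446 J.
At constant T, ΔS = Q_rev/T = −6446 / 159 = -40.5 J/K.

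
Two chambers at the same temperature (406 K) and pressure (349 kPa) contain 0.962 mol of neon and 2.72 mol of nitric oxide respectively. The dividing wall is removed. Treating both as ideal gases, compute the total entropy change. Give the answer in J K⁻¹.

Mole fractions: x_A = 0.962/3.68 = 0.261, x_B = 0.739.
ΔS_mix = −R(n_A ln x_A + n_B ln x_B) = −8.314 × (0.962 ln 0.261 + 2.72 ln 0.739) = 17.6 J/K.

ΔS_mix = 17.6 J/K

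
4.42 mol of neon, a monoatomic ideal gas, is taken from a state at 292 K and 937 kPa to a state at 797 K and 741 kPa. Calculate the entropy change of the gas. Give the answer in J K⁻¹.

ΔS = nC_p ln(T₂/T₁) − nR ln(P₂/P₁), with C_p = 5R/2 = 20.79 J mol⁻¹ K⁻¹ for a monoatomic ideal gas.
ΔS = 4.42 × [20.79 × ln(797/292) − 8.314 × ln(741/937)] = 101 J/K.

ΔS = 101 J/K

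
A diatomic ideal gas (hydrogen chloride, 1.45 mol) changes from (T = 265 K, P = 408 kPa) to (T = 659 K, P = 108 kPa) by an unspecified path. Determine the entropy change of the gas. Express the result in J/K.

ΔS = 54.5 J/K

ΔS = nC_p ln(T₂/T₁) − nR ln(P₂/P₁), with C_p = 7R/2 = 29.1 J mol⁻¹ K⁻¹ for a diatomic ideal gas.
ΔS = 1.45 × [29.1 × ln(659/265) − 8.314 × ln(108/408)] = 54.5 J/K.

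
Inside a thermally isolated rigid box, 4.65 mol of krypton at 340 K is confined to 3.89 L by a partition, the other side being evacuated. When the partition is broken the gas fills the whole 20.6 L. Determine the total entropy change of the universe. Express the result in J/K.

No heat is exchanged and no work is done, so the ideal-gas temperature stays constant.
Entropy is a state function; using a reversible isothermal path, ΔS_gas = nR ln(V₂/V₁) = 4.65 × 8.314 × ln(20.6/3.89) = 64.4 J/K.
The insulated surroundings exchange no heat, so ΔS_surr = 0 and ΔS_universe = ΔS_gas.

ΔS_universe = 64.4 J/K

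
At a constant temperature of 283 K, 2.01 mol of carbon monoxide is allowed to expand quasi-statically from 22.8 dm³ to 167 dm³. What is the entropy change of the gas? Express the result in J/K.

For an isothermal ideal gas ΔS_gas = nR ln(V₂/V₁) = 2.01 × 8.314 × ln(167/22.8) = 33.3 J/K.

ΔS_gas = 33.3 J/K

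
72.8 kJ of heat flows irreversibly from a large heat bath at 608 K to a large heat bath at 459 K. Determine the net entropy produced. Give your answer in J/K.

ΔS_hot = −Q/T_H = −72800/608 = -119.7 J/K and ΔS_cold = +Q/T_C = 72800/459 = 158.6 J/K.
ΔS_total = -119.7 + 158.6 = 38.9 J/K, positive as the second law requires.

ΔS_total = 38.9 J/K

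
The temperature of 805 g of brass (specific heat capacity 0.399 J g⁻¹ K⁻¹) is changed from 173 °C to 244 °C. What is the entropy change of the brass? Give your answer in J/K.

ΔS = 47.4 J/K

In kelvin: T₁ = 446.15 K, T₂ = 517.15 K. ΔS = ∫dQ_rev/T = m c ln(T₂/T₁) = 805 × 0.399 × ln(517.15/446.15) = 47.4 J/K.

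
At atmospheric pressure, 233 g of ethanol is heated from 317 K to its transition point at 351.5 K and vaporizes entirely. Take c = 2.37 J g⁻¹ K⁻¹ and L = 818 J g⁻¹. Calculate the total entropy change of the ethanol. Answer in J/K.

Warming step: ΔS₁ = m c ln(T_tr/T_i) = 233 × 2.37 × ln(351.5/317) = 57.05 J/K.
Phase change: ΔS₂ = +mL/T_tr = 233 × 818 / 351.5 = 542.2 J/K.
ΔS_total = (57.05) + (542.2) = 599 J/K.

ΔS = 599 J/K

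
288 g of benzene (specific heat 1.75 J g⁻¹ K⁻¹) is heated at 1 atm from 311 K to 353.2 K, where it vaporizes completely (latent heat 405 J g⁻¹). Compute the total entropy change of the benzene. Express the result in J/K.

ΔS = 394 J/K

Warming step: ΔS₁ = m c ln(T_tr/T_i) = 288 × 1.75 × ln(353.2/311) = 64.13 J/K.
Phase change: ΔS₂ = +mL/T_tr = 288 × 405 / 353.2 = 330.2 J/K.
ΔS_total = (64.13) + (330.2) = 394 J/K.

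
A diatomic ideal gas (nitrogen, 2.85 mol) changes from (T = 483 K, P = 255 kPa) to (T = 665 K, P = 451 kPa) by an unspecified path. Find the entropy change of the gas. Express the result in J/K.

ΔS = nC_p ln(T₂/T₁) − nR ln(P₂/P₁), with C_p = 7R/2 = 29.1 J mol⁻¹ K⁻¹ for a diatomic ideal gas.
ΔS = 2.85 × [29.1 × ln(665/483) − 8.314 × ln(451/255)] = 13 J/K.

ΔS = 13 J/K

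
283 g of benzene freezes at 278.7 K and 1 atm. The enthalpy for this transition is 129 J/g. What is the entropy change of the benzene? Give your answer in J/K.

Heat released by the substance: Q = −mL = −283 × 129 = −36507 J.
At constant T, ΔS = Q_rev/T = −36507 / 278.7 = -131 J/K.

ΔS = -131 J/K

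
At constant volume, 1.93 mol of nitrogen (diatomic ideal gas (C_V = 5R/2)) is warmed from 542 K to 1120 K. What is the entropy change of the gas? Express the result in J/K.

ΔS = 29.1 J/K

At constant volume, ΔS = nC_V ln(T₂/T₁) with C_V = 5R/2 = 20.79 J mol⁻¹ K⁻¹.
ΔS = 1.93 × 20.79 × ln(1120/542) = 29.1 J/K.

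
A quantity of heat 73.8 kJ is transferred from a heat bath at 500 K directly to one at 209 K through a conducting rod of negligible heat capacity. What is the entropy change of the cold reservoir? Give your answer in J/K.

The cold reservoir gains heat Q, so ΔS_cold = +Q/T_C = 73800/209 = 353 J/K.

ΔS_cold = 353 J/K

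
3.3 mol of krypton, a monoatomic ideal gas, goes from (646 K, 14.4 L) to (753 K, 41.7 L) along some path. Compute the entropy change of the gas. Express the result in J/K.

ΔS = 35.5 J/K

Entropy is a state function: ΔS = nC_V ln(T₂/T₁) + nR ln(V₂/V₁), with C_V = 3R/2 = 12.47 J mol⁻¹ K⁻¹ for a monoatomic ideal gas.
ΔS = 3.3 × [12.47 × ln(753/646) + 8.314 × ln(41.7/14.4)] = 35.5 J/K.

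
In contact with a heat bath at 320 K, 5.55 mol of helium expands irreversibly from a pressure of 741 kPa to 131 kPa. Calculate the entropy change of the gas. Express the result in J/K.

ΔS_gas = 80 J/K

Entropy is a state function, so ΔS_gas depends only on the end states.
For an isothermal ideal gas ΔS_gas = nR ln(P₁/P₂) = 5.55 × 8.314 × ln(741/131) = 80 J/K.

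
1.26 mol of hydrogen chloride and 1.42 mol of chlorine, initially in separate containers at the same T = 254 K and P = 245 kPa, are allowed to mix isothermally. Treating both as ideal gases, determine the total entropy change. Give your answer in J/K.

ΔS_mix = 15.4 J/K

Mole fractions: x_A = 1.26/2.68 = 0.47, x_B = 0.53.
ΔS_mix = −R(n_A ln x_A + n_B ln x_B) = −8.314 × (1.26 ln 0.47 + 1.42 ln 0.53) = 15.4 J/K.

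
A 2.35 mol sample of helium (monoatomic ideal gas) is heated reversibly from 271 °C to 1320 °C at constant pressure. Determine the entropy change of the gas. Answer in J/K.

In kelvin: T₁ = 544.15 K, T₂ = 1593.15 K. At constant pressure, ΔS = nC_p ln(T₂/T₁) with C_p = 5R/2 = 20.79 J mol⁻¹ K⁻¹.
ΔS = 2.35 × 20.79 × ln(1593.15/544.15) = 52.5 J/K.

ΔS = 52.5 J/K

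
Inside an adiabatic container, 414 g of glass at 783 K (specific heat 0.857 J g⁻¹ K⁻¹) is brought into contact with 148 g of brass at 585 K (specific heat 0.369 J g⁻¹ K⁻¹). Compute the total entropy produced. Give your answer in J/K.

Energy balance: T_f = (m₁c₁T₁ + m₂c₂T₂)/(m₁c₁ + m₂c₂) = 756.59 K.
ΔS₁ = m₁c₁ ln(T_f/T₁) = 354.798 × ln(756.59/783) = -12.174 J/K.
ΔS₂ = m₂c₂ ln(T_f/T₂) = 54.612 × ln(756.59/585) = 14.047 J/K.
ΔS_total = -12.174 + 14.047 = 1.87 J/K.

ΔS_total = 1.87 J/K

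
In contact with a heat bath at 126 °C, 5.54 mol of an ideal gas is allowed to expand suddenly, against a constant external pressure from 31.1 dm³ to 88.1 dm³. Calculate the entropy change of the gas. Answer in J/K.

ΔS_gas = 48 J/K

Entropy is a state function, so ΔS_gas depends only on the end states.
For an isothermal ideal gas ΔS_gas = nR ln(V₂/V₁) = 5.54 × 8.314 × ln(88.1/31.1) = 48 J/K.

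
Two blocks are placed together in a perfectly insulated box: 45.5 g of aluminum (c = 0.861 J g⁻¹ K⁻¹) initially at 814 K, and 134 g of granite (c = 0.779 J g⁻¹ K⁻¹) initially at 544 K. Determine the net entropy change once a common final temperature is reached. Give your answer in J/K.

Energy balance: T_f = (m₁c₁T₁ + m₂c₂T₂)/(m₁c₁ + m₂c₂) = 617.68 K.
ΔS₁ = m₁c₁ ln(T_f/T₁) = 39.1755 × ln(617.68/814) = -10.81 J/K.
ΔS₂ = m₂c₂ ln(T_f/T₂) = 104.386 × ln(617.68/544) = 13.26 J/K.
ΔS_total = -10.81 + 13.26 = 2.45 J/K.

ΔS_total = 2.45 J/K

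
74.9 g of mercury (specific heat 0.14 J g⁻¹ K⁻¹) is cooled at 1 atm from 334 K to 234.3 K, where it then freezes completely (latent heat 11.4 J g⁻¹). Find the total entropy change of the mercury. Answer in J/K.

ΔS = -7.36 J/K

Cooling step: ΔS₁ = m c ln(T_tr/T_i) = 74.9 × 0.14 × ln(234.3/334) = -3.718 J/K.
Phase change: ΔS₂ = −mL/T_tr = −74.9 × 11.4 / 234.3 = -3.644 J/K.
ΔS_total = (-3.718) + (-3.644) = -7.36 J/K.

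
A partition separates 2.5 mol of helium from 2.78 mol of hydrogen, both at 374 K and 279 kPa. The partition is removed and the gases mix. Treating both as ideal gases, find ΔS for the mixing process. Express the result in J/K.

ΔS_mix = 30.4 J/K

Mole fractions: x_A = 2.5/5.28 = 0.473, x_B = 0.527.
ΔS_mix = −R(n_A ln x_A + n_B ln x_B) = −8.314 × (2.5 ln 0.473 + 2.78 ln 0.527) = 30.4 J/K.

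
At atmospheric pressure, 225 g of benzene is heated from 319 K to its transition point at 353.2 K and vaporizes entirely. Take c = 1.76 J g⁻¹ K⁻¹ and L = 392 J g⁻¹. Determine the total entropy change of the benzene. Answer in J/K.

Warming step: ΔS₁ = m c ln(T_tr/T_i) = 225 × 1.76 × ln(353.2/319) = 40.33 J/K.
Phase change: ΔS₂ = +mL/T_tr = 225 × 392 / 353.2 = 249.7 J/K.
ΔS_total = (40.33) + (249.7) = 290 J/K.

ΔS = 290 J/K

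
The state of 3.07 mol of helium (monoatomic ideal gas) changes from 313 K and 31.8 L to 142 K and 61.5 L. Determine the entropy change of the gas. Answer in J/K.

ΔS = -13.4 J/K

Entropy is a state function: ΔS = nC_V ln(T₂/T₁) + nR ln(V₂/V₁), with C_V = 3R/2 = 12.47 J mol⁻¹ K⁻¹ for a monoatomic ideal gas.
ΔS = 3.07 × [12.47 × ln(142/313) + 8.314 × ln(61.5/31.8)] = -13.4 J/K.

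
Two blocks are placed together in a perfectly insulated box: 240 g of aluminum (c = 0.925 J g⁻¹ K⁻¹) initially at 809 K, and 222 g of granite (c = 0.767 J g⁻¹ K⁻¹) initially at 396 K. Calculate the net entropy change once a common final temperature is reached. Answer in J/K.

Energy balance: T_f = (m₁c₁T₁ + m₂c₂T₂)/(m₁c₁ + m₂c₂) = 629.73 K.
ΔS₁ = m₁c₁ ln(T_f/T₁) = 222 × ln(629.73/809) = -55.61 J/K.
ΔS₂ = m₂c₂ ln(T_f/T₂) = 170.274 × ln(629.73/396) = 78.99 J/K.
ΔS_total = -55.61 + 78.99 = 23.4 J/K.

ΔS_total = 23.4 J/K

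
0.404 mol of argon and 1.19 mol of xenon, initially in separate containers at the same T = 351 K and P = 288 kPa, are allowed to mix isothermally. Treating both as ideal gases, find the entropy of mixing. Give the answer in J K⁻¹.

Mole fractions: x_A = 0.404/1.59 = 0.253, x_B = 0.747.
ΔS_mix = −R(n_A ln x_A + n_B ln x_B) = −8.314 × (0.404 ln 0.253 + 1.19 ln 0.747) = 7.5 J/K.

ΔS_mix = 7.5 J/K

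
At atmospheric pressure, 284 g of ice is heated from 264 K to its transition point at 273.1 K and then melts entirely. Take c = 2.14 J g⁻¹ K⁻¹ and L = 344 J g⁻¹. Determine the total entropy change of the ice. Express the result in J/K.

ΔS = 378 J/K

Warming step: ΔS₁ = m c ln(T_tr/T_i) = 284 × 2.14 × ln(273.1/264) = 20.6 J/K.
Phase change: ΔS₂ = +mL/T_tr = 284 × 344 / 273.1 = 357.7 J/K.
ΔS_total = (20.6) + (357.7) = 378 J/K.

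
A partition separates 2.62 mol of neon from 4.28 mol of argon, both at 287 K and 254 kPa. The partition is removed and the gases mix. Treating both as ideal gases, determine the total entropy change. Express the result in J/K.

ΔS_mix = 38.1 J/K

Mole fractions: x_A = 2.62/6.9 = 0.38, x_B = 0.62.
ΔS_mix = −R(n_A ln x_A + n_B ln x_B) = −8.314 × (2.62 ln 0.38 + 4.28 ln 0.62) = 38.1 J/K.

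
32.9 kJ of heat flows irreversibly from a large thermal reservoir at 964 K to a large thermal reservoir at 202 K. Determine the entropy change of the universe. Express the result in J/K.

ΔS_total = 129 J/K

ΔS_hot = −Q/T_H = −32900/964 = -34.13 J/K and ΔS_cold = +Q/T_C = 32900/202 = 162.9 J/K.
ΔS_total = -34.13 + 162.9 = 129 J/K, positive as the second law requires.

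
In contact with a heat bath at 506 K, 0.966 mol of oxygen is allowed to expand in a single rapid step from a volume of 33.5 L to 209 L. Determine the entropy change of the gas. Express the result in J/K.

ΔS_gas = 14.7 J/K

Entropy is a state function, so ΔS_gas depends only on the end states.
For an isothermal ideal gas ΔS_gas = nR ln(V₂/V₁) = 0.966 × 8.314 × ln(209/33.5) = 14.7 J/K.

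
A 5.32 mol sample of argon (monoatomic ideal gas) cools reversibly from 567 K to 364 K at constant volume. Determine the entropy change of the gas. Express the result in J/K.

ΔS = -29.4 J/K

At constant volume, ΔS = nC_V ln(T₂/T₁) with C_V = 3R/2 = 12.47 J mol⁻¹ K⁻¹.
ΔS = 5.32 × 12.47 × ln(364/567) = -29.4 J/K.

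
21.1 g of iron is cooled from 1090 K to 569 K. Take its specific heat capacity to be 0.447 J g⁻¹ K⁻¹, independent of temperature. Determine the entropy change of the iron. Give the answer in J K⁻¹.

ΔS = -6.13 J/K

ΔS = ∫dQ_rev/T = m c ln(T₂/T₁) = 21.1 × 0.447 × ln(569/1090) = -6.13 J/K.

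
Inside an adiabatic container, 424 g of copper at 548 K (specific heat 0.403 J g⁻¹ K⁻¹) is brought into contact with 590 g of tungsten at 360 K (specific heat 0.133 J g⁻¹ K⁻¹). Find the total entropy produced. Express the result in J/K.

ΔS_total = 4.48 J/K

Energy balance: T_f = (m₁c₁T₁ + m₂c₂T₂)/(m₁c₁ + m₂c₂) = 488.83 K.
ΔS₁ = m₁c₁ ln(T_f/T₁) = 170.872 × ln(488.83/548) = -19.522 J/K.
ΔS₂ = m₂c₂ ln(T_f/T₂) = 78.47 × ln(488.83/360) = 24.006 J/K.
ΔS_total = -19.522 + 24.006 = 4.48 J/K.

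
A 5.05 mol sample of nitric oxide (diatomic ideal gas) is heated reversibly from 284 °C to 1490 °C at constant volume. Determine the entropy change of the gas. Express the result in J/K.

ΔS = 121 J/K

In kelvin: T₁ = 557.15 K, T₂ = 1763.15 K. At constant volume, ΔS = nC_V ln(T₂/T₁) with C_V = 5R/2 = 20.79 J mol⁻¹ K⁻¹.
ΔS = 5.05 × 20.79 × ln(1763.15/557.15) = 121 J/K.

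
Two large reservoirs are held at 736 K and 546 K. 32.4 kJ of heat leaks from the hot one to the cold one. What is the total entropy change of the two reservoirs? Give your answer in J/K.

ΔS_total = 15.3 J/K

ΔS_hot = −Q/T_H = −32400/736 = -44.02 J/K and ΔS_cold = +Q/T_C = 32400/546 = 59.34 J/K.
ΔS_total = -44.02 + 59.34 = 15.3 J/K, positive as the second law requires.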